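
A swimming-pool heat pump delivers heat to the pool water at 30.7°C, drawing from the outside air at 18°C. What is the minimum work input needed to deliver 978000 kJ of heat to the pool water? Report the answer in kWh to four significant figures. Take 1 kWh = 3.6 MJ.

In absolute terms T_C = 291.15 K and T_H = 303.85 K, so ΔT = 12.70 K.
The reversible limit is COP_HP = T_H/ΔT = 23.93, so W_min = Q_H/COP = Q_H·ΔT/T_H.
W_min = 978000 × 12.70/303.85 = 40880 kJ = 11.35 kWh.

11.35 kWh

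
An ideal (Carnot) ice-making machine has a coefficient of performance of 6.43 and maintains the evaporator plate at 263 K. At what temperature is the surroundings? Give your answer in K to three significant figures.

304 K

COP_R = T_C/(T_H − T_C) gives T_H − T_C = T_C/COP.
With T_C = 263.00 K, T_H = 263.00 × (1 + 1/6.43) = 303.90 K.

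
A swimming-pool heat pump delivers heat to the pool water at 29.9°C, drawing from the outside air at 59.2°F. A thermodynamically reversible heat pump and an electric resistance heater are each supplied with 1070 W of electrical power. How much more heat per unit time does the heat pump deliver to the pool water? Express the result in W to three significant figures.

20900 W

In absolute terms T_C = 288.26 K and T_H = 303.05 K, so ΔT = 14.79 K.
COP_Carnot = T_H/ΔT = 303.05/14.79 = 20.49.
The heat pump delivers Q̇_H = COP × Ẇ = 21930 W; the resistance heater delivers Ẇ = 1070 W.
Extra = (COP − 1)·Ẇ = 20860 W.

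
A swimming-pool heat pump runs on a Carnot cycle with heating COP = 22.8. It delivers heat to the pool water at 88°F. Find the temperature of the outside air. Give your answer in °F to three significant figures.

COP_HP = T_H/(T_H − T_C) gives T_H − T_C = T_H/COP.
With T_H = 304.26 K, T_C = 304.26 × (1 − 1/22.8) = 290.92 K.
Converting, 290.92 K = 63.98°F.

64.0 °F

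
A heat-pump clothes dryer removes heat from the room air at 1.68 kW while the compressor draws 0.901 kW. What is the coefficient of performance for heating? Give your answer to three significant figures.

The first law gives Q̇_H = Q̇_C + Ẇ, so the three rates are Q̇_C = 1.680, Q̇_H = 2.581, Ẇ = 0.9010 kW.
COP_HP = Q̇_H/Ẇ = 2.581/0.9010 = 2.865.

2.86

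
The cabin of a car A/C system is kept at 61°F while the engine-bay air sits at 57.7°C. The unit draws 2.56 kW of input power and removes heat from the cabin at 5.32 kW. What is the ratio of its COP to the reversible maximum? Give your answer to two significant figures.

COP_actual = Q̇_C/Ẇ = 5.320/2.560 = 2.078.
In absolute terms T_C = 289.26 K and T_H = 330.85 K, so ΔT = 41.59 K.
COP_Carnot = T_C/ΔT = 289.26/41.59 = 6.955.
η_II = COP_actual/COP_Carnot = 2.078/6.955 = 0.2988.

0.30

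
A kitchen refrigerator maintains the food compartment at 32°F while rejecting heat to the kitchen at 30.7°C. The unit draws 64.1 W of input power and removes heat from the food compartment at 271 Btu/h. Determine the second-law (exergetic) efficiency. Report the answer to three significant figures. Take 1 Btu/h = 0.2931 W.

0.139

Converting, Q̇_C = 271.0 Btu/h = 79.43 W, so COP_actual = Q̇_C/Ẇ = 79.43/64.10 = 1.239.
In absolute terms T_C = 273.15 K and T_H = 303.85 K, so ΔT = 30.70 K.
COP_Carnot = T_C/ΔT = 273.15/30.70 = 8.897.
η_II = COP_actual/COP_Carnot = 1.239/8.897 = 0.1393.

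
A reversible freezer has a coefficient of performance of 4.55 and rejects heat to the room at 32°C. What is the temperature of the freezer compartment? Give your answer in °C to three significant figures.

-23.0 °C

For a Carnot refrigerator COP_R = T_C/(T_H − T_C), so T_C = COP·T_H/(1 + COP).
With T_H = 305.15 K, T_C = 4.55 × 305.15/5.550 = 250.17 K.
Converting, 250.17 K = -22.98°C.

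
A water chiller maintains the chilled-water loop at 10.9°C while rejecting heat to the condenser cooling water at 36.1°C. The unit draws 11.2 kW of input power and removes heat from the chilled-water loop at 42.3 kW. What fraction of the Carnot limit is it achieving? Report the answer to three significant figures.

0.335

COP_actual = Q̇_C/Ẇ = 42.30/11.20 = 3.777.
In absolute terms T_C = 284.05 K and T_H = 309.25 K, so ΔT = 25.20 K.
COP_Carnot = T_C/ΔT = 284.05/25.20 = 11.27.
η_II = COP_actual/COP_Carnot = 3.777/11.27 = 0.3351.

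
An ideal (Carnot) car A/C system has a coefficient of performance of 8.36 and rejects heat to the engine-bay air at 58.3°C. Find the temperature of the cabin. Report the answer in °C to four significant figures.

22.89 °C

For a Carnot refrigerator COP_R = T_C/(T_H − T_C), so T_C = COP·T_H/(1 + COP).
With T_H = 331.45 K, T_C = 8.36 × 331.45/9.360 = 296.04 K.
Converting, 296.04 K = 22.89°C.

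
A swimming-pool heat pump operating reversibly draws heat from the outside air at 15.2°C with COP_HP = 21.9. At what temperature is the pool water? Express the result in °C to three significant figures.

COP_HP = T_H/(T_H − T_C) rearranges to T_H = COP·T_C/(COP − 1).
With T_C = 288.35 K, T_H = 21.9 × 288.35/20.90 = 302.15 K.
Converting, 302.15 K = 29.00°C.

29.0 °C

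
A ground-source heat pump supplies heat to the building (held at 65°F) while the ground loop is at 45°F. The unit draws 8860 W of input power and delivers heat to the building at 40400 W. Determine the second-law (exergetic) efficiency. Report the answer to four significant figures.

0.1738

COP_actual = Q̇_H/Ẇ = 40400/8860 = 4.560.
In absolute terms T_C = 280.37 K and T_H = 291.48 K, so ΔT = 11.11 K.
COP_Carnot = T_H/ΔT = 291.48/11.11 = 26.23.
η_II = COP_actual/COP_Carnot = 4.560/26.23 = 0.1738.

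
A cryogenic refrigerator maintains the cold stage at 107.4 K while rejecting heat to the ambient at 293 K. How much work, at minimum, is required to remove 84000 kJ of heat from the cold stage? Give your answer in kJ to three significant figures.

The reservoir spacing is ΔT = 293 − 107.4 = 185.6 K.
The reversible limit is COP_R = T_C/ΔT = 0.5787, so W_min = Q_C/COP = Q_C·ΔT/T_C.
W_min = 84000 × 185.6/107.40 = 145200 kJ.

145000 kJ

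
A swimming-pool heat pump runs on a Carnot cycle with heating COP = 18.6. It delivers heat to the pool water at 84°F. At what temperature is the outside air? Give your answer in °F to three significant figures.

COP_HP = T_H/(T_H − T_C) gives T_H − T_C = T_H/COP.
With T_H = 302.04 K, T_C = 302.04 × (1 − 1/18.6) = 285.80 K.
Converting, 285.80 K = 54.77°F.

54.8 °F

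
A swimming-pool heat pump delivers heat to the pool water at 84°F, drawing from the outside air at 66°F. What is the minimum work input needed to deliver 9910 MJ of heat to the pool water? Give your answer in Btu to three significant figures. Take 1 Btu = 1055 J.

311000 Btu

In absolute terms T_C = 292.04 K and T_H = 302.04 K, so ΔT = 10.00 K.
The reversible limit is COP_HP = T_H/ΔT = 30.20, so W_min = Q_H/COP = Q_H·ΔT/T_H.
W_min = 9910 × 10.00/302.04 = 328.1 MJ = 311000 Btu.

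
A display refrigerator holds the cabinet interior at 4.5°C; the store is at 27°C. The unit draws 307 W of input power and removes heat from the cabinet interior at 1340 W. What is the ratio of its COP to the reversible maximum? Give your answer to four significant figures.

COP_actual = Q̇_C/Ẇ = 1340/307.0 = 4.365.
In absolute terms T_C = 277.65 K and T_H = 300.15 K, so ΔT = 22.50 K.
COP_Carnot = T_C/ΔT = 277.65/22.50 = 12.34.
η_II = COP_actual/COP_Carnot = 4.365/12.34 = 0.3537.

0.3537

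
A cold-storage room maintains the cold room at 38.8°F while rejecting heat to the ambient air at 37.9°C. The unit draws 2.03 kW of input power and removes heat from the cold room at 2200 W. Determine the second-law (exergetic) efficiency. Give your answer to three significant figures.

0.134

Converting, Q̇_C = 2200 W = 2.200 kW, so COP_actual = Q̇_C/Ẇ = 2.200/2.030 = 1.084.
In absolute terms T_C = 276.93 K and T_H = 311.05 K, so ΔT = 34.12 K.
COP_Carnot = T_C/ΔT = 276.93/34.12 = 8.116.
η_II = COP_actual/COP_Carnot = 1.084/8.116 = 0.1335.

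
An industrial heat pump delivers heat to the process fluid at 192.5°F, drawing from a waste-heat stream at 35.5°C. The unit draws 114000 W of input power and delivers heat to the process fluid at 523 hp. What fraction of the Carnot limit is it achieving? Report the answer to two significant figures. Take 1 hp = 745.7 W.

Converting, Q̇_H = 523.0 hp = 390000 W, so COP_actual = Q̇_H/Ẇ = 390000/114000 = 3.421.
In absolute terms T_C = 308.65 K and T_H = 362.32 K, so ΔT = 53.67 K.
COP_Carnot = T_H/ΔT = 362.32/53.67 = 6.751.
η_II = COP_actual/COP_Carnot = 3.421/6.751 = 0.5067.

0.51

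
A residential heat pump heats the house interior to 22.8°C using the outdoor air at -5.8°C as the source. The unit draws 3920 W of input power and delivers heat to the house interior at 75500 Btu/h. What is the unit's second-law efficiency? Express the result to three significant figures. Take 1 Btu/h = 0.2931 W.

Converting, Q̇_H = 75500 Btu/h = 22130 W, so COP_actual = Q̇_H/Ẇ = 22130/3920 = 5.645.
In absolute terms T_C = 267.35 K and T_H = 295.95 K, so ΔT = 28.60 K.
COP_Carnot = T_H/ΔT = 295.95/28.60 = 10.35.
η_II = COP_actual/COP_Carnot = 5.645/10.35 = 0.5455.

0.546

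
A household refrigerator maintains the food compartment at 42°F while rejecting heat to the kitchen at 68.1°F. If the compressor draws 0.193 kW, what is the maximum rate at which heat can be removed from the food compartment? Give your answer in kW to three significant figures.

3.71 kW

In absolute terms T_C = 278.71 K and T_H = 293.21 K, so ΔT = 14.50 K.
COP_Carnot = T_C/ΔT = 278.71/14.50 = 19.22.
Q̇_max = COP_Carnot × Ẇ = 19.22 × 0.1930 kW = 3.710 kW.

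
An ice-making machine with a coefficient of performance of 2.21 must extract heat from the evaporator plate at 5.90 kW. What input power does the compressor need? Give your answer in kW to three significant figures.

2.67 kW

Ẇ = Q̇_C/COP = 5.900/2.21 = 2.670 kW.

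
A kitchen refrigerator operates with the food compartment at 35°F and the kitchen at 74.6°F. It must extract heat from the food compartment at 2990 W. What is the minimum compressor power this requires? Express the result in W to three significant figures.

239 W

In absolute terms T_C = 274.82 K and T_H = 296.82 K, so ΔT = 22.00 K.
COP_Carnot = T_C/ΔT = 274.82/22.00 = 12.49.
Ẇ_min = Q̇/COP_Carnot = 2990/12.49 = 239.4 W.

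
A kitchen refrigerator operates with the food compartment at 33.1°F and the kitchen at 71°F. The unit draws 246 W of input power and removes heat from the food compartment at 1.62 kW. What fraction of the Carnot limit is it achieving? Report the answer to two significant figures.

0.51

Converting, Q̇_C = 1.620 kW = 1620 W, so COP_actual = Q̇_C/Ẇ = 1620/246.0 = 6.585.
In absolute terms T_C = 273.76 K and T_H = 294.82 K, so ΔT = 21.06 K.
COP_Carnot = T_C/ΔT = 273.76/21.06 = 13.00.
η_II = COP_actual/COP_Carnot = 6.585/13.00 = 0.5065.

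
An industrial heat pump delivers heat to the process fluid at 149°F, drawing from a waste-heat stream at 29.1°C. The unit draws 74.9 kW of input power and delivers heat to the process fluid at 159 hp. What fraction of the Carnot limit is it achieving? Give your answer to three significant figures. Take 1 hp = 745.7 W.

0.168

Converting, Q̇_H = 159.0 hp = 118.6 kW, so COP_actual = Q̇_H/Ẇ = 118.6/74.90 = 1.583.
In absolute terms T_C = 302.25 K and T_H = 338.15 K, so ΔT = 35.90 K.
COP_Carnot = T_H/ΔT = 338.15/35.90 = 9.419.
η_II = COP_actual/COP_Carnot = 1.583/9.419 = 0.1681.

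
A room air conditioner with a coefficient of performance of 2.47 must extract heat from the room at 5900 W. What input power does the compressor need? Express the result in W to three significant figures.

2390 W

Ẇ = Q̇_C/COP = 5900/2.47 = 2389 W.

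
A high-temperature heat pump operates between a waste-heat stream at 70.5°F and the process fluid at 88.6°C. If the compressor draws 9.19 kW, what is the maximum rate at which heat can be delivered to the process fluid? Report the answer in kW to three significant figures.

49.5 kW

In absolute terms T_C = 294.54 K and T_H = 361.75 K, so ΔT = 67.21 K.
COP_Carnot = T_H/ΔT = 361.75/67.21 = 5.382.
Q̇_max = COP_Carnot × Ẇ = 5.382 × 9.190 kW = 49.46 kW.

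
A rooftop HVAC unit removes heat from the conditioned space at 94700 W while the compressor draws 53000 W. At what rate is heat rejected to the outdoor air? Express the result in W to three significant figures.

For a cyclic device the first law requires Q̇_H = Q̇_C + Ẇ.
Q̇_H = Q̇_C + Ẇ = 147700 W.

148000 W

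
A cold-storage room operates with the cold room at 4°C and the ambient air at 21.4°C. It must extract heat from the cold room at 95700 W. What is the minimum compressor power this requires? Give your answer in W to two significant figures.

6000 W

In absolute terms T_C = 277.15 K and T_H = 294.55 K, so ΔT = 17.40 K.
COP_Carnot = T_C/ΔT = 277.15/17.40 = 15.93.
Ẇ_min = Q̇/COP_Carnot = 95700/15.93 = 6008 W.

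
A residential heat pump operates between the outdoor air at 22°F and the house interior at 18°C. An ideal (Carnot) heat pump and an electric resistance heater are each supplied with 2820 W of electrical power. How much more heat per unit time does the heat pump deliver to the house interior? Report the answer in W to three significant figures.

32000 W

In absolute terms T_C = 267.59 K and T_H = 291.15 K, so ΔT = 23.56 K.
COP_Carnot = T_H/ΔT = 291.15/23.56 = 12.36.
The heat pump delivers Q̇_H = COP × Ẇ = 34860 W; the resistance heater delivers Ẇ = 2820 W.
Extra = (COP − 1)·Ẇ = 32040 W.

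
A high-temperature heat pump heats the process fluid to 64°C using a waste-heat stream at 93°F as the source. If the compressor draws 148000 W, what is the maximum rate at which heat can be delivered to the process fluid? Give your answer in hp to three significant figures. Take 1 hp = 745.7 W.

2220 hp

In absolute terms T_C = 307.04 K and T_H = 337.15 K, so ΔT = 30.11 K.
COP_Carnot = T_H/ΔT = 337.15/30.11 = 11.20.
Q̇_max = COP_Carnot × Ẇ = 11.20 × 148000 W = 1657000 W = 2222 hp.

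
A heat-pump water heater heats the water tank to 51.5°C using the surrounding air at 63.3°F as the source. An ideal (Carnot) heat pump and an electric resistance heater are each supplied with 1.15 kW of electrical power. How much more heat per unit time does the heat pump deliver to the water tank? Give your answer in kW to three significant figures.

In absolute terms T_C = 290.54 K and T_H = 324.65 K, so ΔT = 34.11 K.
COP_Carnot = T_H/ΔT = 324.65/34.11 = 9.517.
The heat pump delivers Q̇_H = COP × Ẇ = 10.95 kW; the resistance heater delivers Ẇ = 1.150 kW.
Extra = (COP − 1)·Ẇ = 9.795 kW.

9.80 kW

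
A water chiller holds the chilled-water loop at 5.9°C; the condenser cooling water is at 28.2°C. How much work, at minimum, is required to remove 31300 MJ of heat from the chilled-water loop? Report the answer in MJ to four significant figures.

In absolute terms T_C = 279.05 K and T_H = 301.35 K, so ΔT = 22.30 K.
The reversible limit is COP_R = T_C/ΔT = 12.51, so W_min = Q_C/COP = Q_C·ΔT/T_C.
W_min = 31300 × 22.30/279.05 = 2501 MJ.

2501 MJ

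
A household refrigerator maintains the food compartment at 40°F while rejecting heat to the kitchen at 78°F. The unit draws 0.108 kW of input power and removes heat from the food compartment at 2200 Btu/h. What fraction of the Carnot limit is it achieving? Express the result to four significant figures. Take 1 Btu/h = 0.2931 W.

0.4541

Converting, Q̇_C = 2200 Btu/h = 0.6448 kW, so COP_actual = Q̇_C/Ẇ = 0.6448/0.1080 = 5.971.
In absolute terms T_C = 277.59 K and T_H = 298.71 K, so ΔT = 21.11 K.
COP_Carnot = T_C/ΔT = 277.59/21.11 = 13.15.
η_II = COP_actual/COP_Carnot = 5.971/13.15 = 0.4541.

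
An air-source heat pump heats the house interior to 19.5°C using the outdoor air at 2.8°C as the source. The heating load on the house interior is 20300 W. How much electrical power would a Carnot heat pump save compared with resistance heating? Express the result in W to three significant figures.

In absolute terms T_C = 275.95 K and T_H = 292.65 K, so ΔT = 16.70 K.
COP_Carnot = T_H/ΔT = 292.65/16.70 = 17.52.
Resistance heating needs Ẇ_res = Q̇_H = 20300 W; the reversible heat pump needs only Ẇ_hp = Q̇_H/COP = 1158 W.
Saving = 20300 − 1158 = 19140 W.

19100 W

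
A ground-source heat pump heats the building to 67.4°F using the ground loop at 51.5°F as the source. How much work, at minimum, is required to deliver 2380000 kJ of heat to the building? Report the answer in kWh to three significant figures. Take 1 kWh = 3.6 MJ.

In absolute terms T_C = 283.98 K and T_H = 292.82 K, so ΔT = 8.833 K.
The reversible limit is COP_HP = T_H/ΔT = 33.15, so W_min = Q_H/COP = Q_H·ΔT/T_H.
W_min = 2380000 × 8.833/292.82 = 71800 kJ = 19.94 kWh.

19.9 kWh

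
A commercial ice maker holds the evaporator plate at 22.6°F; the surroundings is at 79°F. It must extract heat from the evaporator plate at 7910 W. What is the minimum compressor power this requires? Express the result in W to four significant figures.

925.1 W

In absolute terms T_C = 267.93 K and T_H = 299.26 K, so ΔT = 31.33 K.
COP_Carnot = T_C/ΔT = 267.93/31.33 = 8.551.
Ẇ_min = Q̇/COP_Carnot = 7910/8.551 = 925.1 W.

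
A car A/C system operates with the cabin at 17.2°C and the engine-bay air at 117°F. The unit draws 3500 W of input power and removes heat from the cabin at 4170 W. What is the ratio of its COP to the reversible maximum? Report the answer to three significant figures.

COP_actual = Q̇_C/Ẇ = 4170/3500 = 1.191.
In absolute terms T_C = 290.35 K and T_H = 320.37 K, so ΔT = 30.02 K.
COP_Carnot = T_C/ΔT = 290.35/30.02 = 9.671.
η_II = COP_actual/COP_Carnot = 1.191/9.671 = 0.1232.

0.123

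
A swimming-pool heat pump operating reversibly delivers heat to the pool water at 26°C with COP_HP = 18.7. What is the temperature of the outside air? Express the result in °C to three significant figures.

COP_HP = T_H/(T_H − T_C) gives T_H − T_C = T_H/COP.
With T_H = 299.15 K, T_C = 299.15 × (1 − 1/18.7) = 283.15 K.
Converting, 283.15 K = 10.00°C.

10.0 °C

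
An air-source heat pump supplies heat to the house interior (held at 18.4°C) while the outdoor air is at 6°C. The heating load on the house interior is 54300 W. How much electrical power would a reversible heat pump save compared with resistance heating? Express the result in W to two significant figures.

52000 W

In absolute terms T_C = 279.15 K and T_H = 291.55 K, so ΔT = 12.40 K.
COP_Carnot = T_H/ΔT = 291.55/12.40 = 23.51.
Resistance heating needs Ẇ_res = Q̇_H = 54300 W; the reversible heat pump needs only Ẇ_hp = Q̇_H/COP = 2309 W.
Saving = 54300 − 2309 = 51990 W.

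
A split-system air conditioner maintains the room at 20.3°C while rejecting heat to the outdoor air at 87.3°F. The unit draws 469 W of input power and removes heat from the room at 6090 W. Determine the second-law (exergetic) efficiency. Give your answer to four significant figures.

0.4612

COP_actual = Q̇_C/Ẇ = 6090/469.0 = 12.99.
In absolute terms T_C = 293.45 K and T_H = 303.87 K, so ΔT = 10.42 K.
COP_Carnot = T_C/ΔT = 293.45/10.42 = 28.16.
η_II = COP_actual/COP_Carnot = 12.99/28.16 = 0.4612.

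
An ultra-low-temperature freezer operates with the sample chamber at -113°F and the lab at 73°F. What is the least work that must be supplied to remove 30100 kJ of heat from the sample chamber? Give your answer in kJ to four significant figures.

In absolute terms T_C = 192.59 K and T_H = 295.93 K, so ΔT = 103.3 K.
The reversible limit is COP_R = T_C/ΔT = 1.864, so W_min = Q_C/COP = Q_C·ΔT/T_C.
W_min = 30100 × 103.3/192.59 = 16150 kJ.

16150 kJ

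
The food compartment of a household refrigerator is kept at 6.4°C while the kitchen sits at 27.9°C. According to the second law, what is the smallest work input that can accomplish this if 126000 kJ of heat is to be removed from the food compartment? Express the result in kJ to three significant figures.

9690 kJ

In absolute terms T_C = 279.55 K and T_H = 301.05 K, so ΔT = 21.50 K.
The reversible limit is COP_R = T_C/ΔT = 13.00, so W_min = Q_C/COP = Q_C·ΔT/T_C.
W_min = 126000 × 21.50/279.55 = 9691 kJ.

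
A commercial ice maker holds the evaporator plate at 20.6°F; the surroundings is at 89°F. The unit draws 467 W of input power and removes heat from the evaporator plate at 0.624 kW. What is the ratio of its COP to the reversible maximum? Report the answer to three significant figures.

Converting, Q̇_C = 0.6240 kW = 624.0 W, so COP_actual = Q̇_C/Ẇ = 624.0/467.0 = 1.336.
In absolute terms T_C = 266.82 K and T_H = 304.82 K, so ΔT = 38.00 K.
COP_Carnot = T_C/ΔT = 266.82/38.00 = 7.021.
η_II = COP_actual/COP_Carnot = 1.336/7.021 = 0.1903.

0.190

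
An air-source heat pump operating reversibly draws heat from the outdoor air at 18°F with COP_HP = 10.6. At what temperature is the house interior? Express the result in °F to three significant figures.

COP_HP = T_H/(T_H − T_C) rearranges to T_H = COP·T_C/(COP − 1).
With T_C = 265.37 K, T_H = 10.6 × 265.37/9.600 = 293.02 K.
Converting, 293.02 K = 67.76°F.

67.8 °F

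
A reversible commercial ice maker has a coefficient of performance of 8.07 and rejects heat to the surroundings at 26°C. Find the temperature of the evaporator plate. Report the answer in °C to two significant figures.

For a Carnot refrigerator COP_R = T_C/(T_H − T_C), so T_C = COP·T_H/(1 + COP).
With T_H = 299.15 K, T_C = 8.07 × 299.15/9.070 = 266.17 K.
Converting, 266.17 K = -6.98°C.

-7.0 °C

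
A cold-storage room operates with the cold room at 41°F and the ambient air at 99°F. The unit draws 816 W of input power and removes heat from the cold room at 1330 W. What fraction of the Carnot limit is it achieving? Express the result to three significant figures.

0.189

COP_actual = Q̇_C/Ẇ = 1330/816.0 = 1.630.
In absolute terms T_C = 278.15 K and T_H = 310.37 K, so ΔT = 32.22 K.
COP_Carnot = T_C/ΔT = 278.15/32.22 = 8.632.
η_II = COP_actual/COP_Carnot = 1.630/8.632 = 0.1888.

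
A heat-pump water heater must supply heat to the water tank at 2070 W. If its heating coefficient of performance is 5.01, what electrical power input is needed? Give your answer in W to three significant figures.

Ẇ = Q̇_H/COP_HP = 2070/5.01 = 413.2 W.

413 W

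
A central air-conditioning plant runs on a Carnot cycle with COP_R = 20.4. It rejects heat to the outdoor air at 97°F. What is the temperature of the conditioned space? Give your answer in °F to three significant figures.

For a Carnot refrigerator COP_R = T_C/(T_H − T_C), so T_C = COP·T_H/(1 + COP).
With T_H = 309.26 K, T_C = 20.4 × 309.26/21.40 = 294.81 K.
Converting, 294.81 K = 70.99°F.

71.0 °F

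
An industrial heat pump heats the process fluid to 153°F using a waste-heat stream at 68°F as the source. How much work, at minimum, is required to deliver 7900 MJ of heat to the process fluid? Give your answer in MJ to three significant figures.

In absolute terms T_C = 293.15 K and T_H = 340.37 K, so ΔT = 47.22 K.
The reversible limit is COP_HP = T_H/ΔT = 7.208, so W_min = Q_H/COP = Q_H·ΔT/T_H.
W_min = 7900 × 47.22/340.37 = 1096 MJ.

1100 MJ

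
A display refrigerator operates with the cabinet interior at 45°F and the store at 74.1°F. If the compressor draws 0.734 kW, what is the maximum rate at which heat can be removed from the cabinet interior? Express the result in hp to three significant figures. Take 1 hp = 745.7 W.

17.1 hp

In absolute terms T_C = 280.37 K and T_H = 296.54 K, so ΔT = 16.17 K.
COP_Carnot = T_C/ΔT = 280.37/16.17 = 17.34.
Q̇_max = COP_Carnot × Ẇ = 17.34 × 0.7340 kW = 12.73 kW = 17.07 hp.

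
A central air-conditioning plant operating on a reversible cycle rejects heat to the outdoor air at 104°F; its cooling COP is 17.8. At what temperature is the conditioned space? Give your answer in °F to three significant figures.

For a Carnot refrigerator COP_R = T_C/(T_H − T_C), so T_C = COP·T_H/(1 + COP).
With T_H = 313.15 K, T_C = 17.8 × 313.15/18.80 = 296.49 K.
Converting, 296.49 K = 74.02°F.

74.0 °F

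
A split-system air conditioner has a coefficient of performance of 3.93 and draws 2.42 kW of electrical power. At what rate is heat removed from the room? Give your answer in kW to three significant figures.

Q̇_C = COP × Ẇ = 3.93 × 2.420 = 9.511 kW.

9.51 kW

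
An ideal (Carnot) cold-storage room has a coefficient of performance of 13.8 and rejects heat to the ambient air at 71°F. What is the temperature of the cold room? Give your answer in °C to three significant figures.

1.75 °C

For a Carnot refrigerator COP_R = T_C/(T_H − T_C), so T_C = COP·T_H/(1 + COP).
With T_H = 294.82 K, T_C = 13.8 × 294.82/14.80 = 274.90 K.
Converting, 274.90 K = 1.75°C.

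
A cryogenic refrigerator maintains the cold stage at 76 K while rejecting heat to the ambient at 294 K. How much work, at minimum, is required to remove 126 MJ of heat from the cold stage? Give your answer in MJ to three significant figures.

The reservoir spacing is ΔT = 294 − 76 = 218.0 K.
The reversible limit is COP_R = T_C/ΔT = 0.3486, so W_min = Q_C/COP = Q_C·ΔT/T_C.
W_min = 126.0 × 218.0/76.00 = 361.4 MJ.

361 MJ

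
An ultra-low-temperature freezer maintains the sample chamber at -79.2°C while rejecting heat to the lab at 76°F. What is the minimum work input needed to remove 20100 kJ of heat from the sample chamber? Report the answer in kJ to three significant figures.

In absolute terms T_C = 193.95 K and T_H = 297.59 K, so ΔT = 103.6 K.
The reversible limit is COP_R = T_C/ΔT = 1.871, so W_min = Q_C/COP = Q_C·ΔT/T_C.
W_min = 20100 × 103.6/193.95 = 10740 kJ.

10700 kJ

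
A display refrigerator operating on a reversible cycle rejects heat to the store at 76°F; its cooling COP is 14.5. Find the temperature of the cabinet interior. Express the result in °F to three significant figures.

41.4 °F

For a Carnot refrigerator COP_R = T_C/(T_H − T_C), so T_C = COP·T_H/(1 + COP).
With T_H = 297.59 K, T_C = 14.5 × 297.59/15.50 = 278.39 K.
Converting, 278.39 K = 41.44°F.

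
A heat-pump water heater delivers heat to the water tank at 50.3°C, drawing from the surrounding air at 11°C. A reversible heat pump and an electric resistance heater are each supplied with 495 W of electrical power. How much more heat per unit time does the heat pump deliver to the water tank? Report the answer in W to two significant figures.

In absolute terms T_C = 284.15 K and T_H = 323.45 K, so ΔT = 39.30 K.
COP_Carnot = T_H/ΔT = 323.45/39.30 = 8.230.
The heat pump delivers Q̇_H = COP × Ẇ = 4074 W; the resistance heater delivers Ẇ = 495.0 W.
Extra = (COP − 1)·Ẇ = 3579 W.

3600 W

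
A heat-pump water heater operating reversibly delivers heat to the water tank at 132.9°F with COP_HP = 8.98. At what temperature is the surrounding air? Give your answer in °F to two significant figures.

COP_HP = T_H/(T_H − T_C) gives T_H − T_C = T_H/COP.
With T_H = 329.21 K, T_C = 329.21 × (1 − 1/8.98) = 292.55 K.
Converting, 292.55 K = 66.91°F.

67 °F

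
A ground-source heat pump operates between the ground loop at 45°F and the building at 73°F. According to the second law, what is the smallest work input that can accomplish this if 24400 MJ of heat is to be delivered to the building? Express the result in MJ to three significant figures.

In absolute terms T_C = 280.37 K and T_H = 295.93 K, so ΔT = 15.56 K.
The reversible limit is COP_HP = T_H/ΔT = 19.02, so W_min = Q_H/COP = Q_H·ΔT/T_H.
W_min = 24400 × 15.56/295.93 = 1283 MJ.

1280 MJ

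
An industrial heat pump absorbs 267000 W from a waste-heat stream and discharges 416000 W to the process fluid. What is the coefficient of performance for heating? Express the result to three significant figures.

2.79

The first law gives Q̇_H = Q̇_C + Ẇ, so the three rates are Q̇_C = 267000, Q̇_H = 416000, Ẇ = 149000 W.
COP_HP = Q̇_H/Ẇ = 416000/149000 = 2.792.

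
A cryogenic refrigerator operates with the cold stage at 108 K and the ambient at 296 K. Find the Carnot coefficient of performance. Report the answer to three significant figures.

The reservoir spacing is ΔT = 296 − 108 = 188.0 K.
For a reversible cycle, COP_Carnot = T_C/ΔT = 108.00/188.0 = 0.5745.

0.574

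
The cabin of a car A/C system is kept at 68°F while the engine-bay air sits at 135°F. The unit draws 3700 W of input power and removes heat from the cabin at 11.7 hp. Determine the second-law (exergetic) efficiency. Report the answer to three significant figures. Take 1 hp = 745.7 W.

0.299

Converting, Q̇_C = 11.70 hp = 8725 W, so COP_actual = Q̇_C/Ẇ = 8725/3700 = 2.358.
In absolute terms T_C = 293.15 K and T_H = 330.37 K, so ΔT = 37.22 K.
COP_Carnot = T_C/ΔT = 293.15/37.22 = 7.876.
η_II = COP_actual/COP_Carnot = 2.358/7.876 = 0.2994.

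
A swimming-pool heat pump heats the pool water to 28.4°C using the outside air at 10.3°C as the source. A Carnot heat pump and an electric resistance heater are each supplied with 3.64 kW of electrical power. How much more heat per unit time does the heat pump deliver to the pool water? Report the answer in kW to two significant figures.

57 kW

In absolute terms T_C = 283.45 K and T_H = 301.55 K, so ΔT = 18.10 K.
COP_Carnot = T_H/ΔT = 301.55/18.10 = 16.66.
The heat pump delivers Q̇_H = COP × Ẇ = 60.64 kW; the resistance heater delivers Ẇ = 3.640 kW.
Extra = (COP − 1)·Ẇ = 57.00 kW.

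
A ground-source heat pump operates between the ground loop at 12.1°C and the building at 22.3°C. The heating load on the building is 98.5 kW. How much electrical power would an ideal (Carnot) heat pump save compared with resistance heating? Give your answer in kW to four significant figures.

95.10 kW

In absolute terms T_C = 285.25 K and T_H = 295.45 K, so ΔT = 10.20 K.
COP_Carnot = T_H/ΔT = 295.45/10.20 = 28.97.
Resistance heating needs Ẇ_res = Q̇_H = 98.50 kW; the reversible heat pump needs only Ẇ_hp = Q̇_H/COP = 3.401 kW.
Saving = 98.50 − 3.401 = 95.10 kW.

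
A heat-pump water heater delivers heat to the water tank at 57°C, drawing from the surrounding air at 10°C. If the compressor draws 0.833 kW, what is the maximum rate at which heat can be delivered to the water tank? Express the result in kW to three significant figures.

5.85 kW

In absolute terms T_C = 283.15 K and T_H = 330.15 K, so ΔT = 47.00 K.
COP_Carnot = T_H/ΔT = 330.15/47.00 = 7.024.
Q̇_max = COP_Carnot × Ẇ = 7.024 × 0.8330 kW = 5.851 kW.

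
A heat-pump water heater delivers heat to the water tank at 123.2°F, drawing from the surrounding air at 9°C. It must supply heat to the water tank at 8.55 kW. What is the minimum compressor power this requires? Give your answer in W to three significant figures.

In absolute terms T_C = 282.15 K and T_H = 323.82 K, so ΔT = 41.67 K.
COP_Carnot = T_H/ΔT = 323.82/41.67 = 7.772.
Ẇ_min = Q̇/COP_Carnot = 8.550/7.772 = 1.100 kW = 1100 W.

1100 W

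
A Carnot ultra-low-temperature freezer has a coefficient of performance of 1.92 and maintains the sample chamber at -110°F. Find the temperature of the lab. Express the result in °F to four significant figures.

COP_R = T_C/(T_H − T_C) gives T_H − T_C = T_C/COP.
With T_C = 194.26 K, T_H = 194.26 × (1 + 1/1.92) = 295.44 K.
Converting, 295.44 K = 72.12°F.

72.12 °F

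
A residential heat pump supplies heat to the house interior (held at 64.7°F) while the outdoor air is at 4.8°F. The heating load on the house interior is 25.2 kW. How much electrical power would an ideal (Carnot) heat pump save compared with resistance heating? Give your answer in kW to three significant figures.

In absolute terms T_C = 258.04 K and T_H = 291.32 K, so ΔT = 33.28 K.
COP_Carnot = T_H/ΔT = 291.32/33.28 = 8.754.
Resistance heating needs Ẇ_res = Q̇_H = 25.20 kW; the reversible heat pump needs only Ẇ_hp = Q̇_H/COP = 2.879 kW.
Saving = 25.20 − 2.879 = 22.32 kW.

22.3 kW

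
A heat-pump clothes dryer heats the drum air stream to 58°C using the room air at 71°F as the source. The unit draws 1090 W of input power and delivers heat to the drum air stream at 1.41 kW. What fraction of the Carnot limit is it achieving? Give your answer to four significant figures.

0.1419

Converting, Q̇_H = 1.410 kW = 1410 W, so COP_actual = Q̇_H/Ẇ = 1410/1090 = 1.294.
In absolute terms T_C = 294.82 K and T_H = 331.15 K, so ΔT = 36.33 K.
COP_Carnot = T_H/ΔT = 331.15/36.33 = 9.114.
η_II = COP_actual/COP_Carnot = 1.294/9.114 = 0.1419.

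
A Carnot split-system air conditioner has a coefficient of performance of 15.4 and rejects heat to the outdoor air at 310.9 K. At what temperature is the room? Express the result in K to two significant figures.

For a Carnot refrigerator COP_R = T_C/(T_H − T_C), so T_C = COP·T_H/(1 + COP).
With T_H = 310.90 K, T_C = 15.4 × 310.90/16.40 = 291.94 K.

290 K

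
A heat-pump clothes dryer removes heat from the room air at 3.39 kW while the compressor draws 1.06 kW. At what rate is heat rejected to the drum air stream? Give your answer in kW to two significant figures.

4.5 kW

For a cyclic device the first law requires Q̇_H = Q̇_C + Ẇ.
Q̇_H = Q̇_C + Ẇ = 4.450 kW.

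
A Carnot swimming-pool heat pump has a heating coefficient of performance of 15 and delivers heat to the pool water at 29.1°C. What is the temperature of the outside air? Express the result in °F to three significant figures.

48.1 °F

COP_HP = T_H/(T_H − T_C) gives T_H − T_C = T_H/COP.
With T_H = 302.25 K, T_C = 302.25 × (1 − 1/15) = 282.10 K.
Converting, 282.10 K = 48.11°F.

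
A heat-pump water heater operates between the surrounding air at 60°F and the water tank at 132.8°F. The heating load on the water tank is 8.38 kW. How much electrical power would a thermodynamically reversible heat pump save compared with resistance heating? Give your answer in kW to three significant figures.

7.35 kW

In absolute terms T_C = 288.71 K and T_H = 329.15 K, so ΔT = 40.44 K.
COP_Carnot = T_H/ΔT = 329.15/40.44 = 8.138.
Resistance heating needs Ẇ_res = Q̇_H = 8.380 kW; the reversible heat pump needs only Ẇ_hp = Q̇_H/COP = 1.030 kW.
Saving = 8.380 − 1.030 = 7.350 kW.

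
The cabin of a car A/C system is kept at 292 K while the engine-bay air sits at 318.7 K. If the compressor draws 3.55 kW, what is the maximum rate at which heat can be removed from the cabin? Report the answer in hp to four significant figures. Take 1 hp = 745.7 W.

The reservoir spacing is ΔT = 318.7 − 292 = 26.70 K.
COP_Carnot = T_C/ΔT = 292.00/26.70 = 10.94.
Q̇_max = COP_Carnot × Ẇ = 10.94 × 3.550 kW = 38.82 kW = 52.06 hp.

52.06 hp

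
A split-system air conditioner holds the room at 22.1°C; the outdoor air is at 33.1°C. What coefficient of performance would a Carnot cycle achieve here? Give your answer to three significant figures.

26.8

In absolute terms T_C = 295.25 K and T_H = 306.25 K, so ΔT = 11.00 K.
For a reversible cycle, COP_Carnot = T_C/ΔT = 295.25/11.00 = 26.84.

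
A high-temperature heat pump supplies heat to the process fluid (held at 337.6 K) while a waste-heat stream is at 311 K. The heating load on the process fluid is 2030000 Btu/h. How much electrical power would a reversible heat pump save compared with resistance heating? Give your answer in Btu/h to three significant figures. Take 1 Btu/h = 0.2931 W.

The reservoir spacing is ΔT = 337.6 − 311 = 26.60 K.
COP_Carnot = T_H/ΔT = 337.60/26.60 = 12.69.
Resistance heating needs Ẇ_res = Q̇_H = 2030000 Btu/h; the reversible heat pump needs only Ẇ_hp = Q̇_H/COP = 159900 Btu/h.
Saving = 2030000 − 159900 = 1870000 Btu/h.

1870000 Btu/h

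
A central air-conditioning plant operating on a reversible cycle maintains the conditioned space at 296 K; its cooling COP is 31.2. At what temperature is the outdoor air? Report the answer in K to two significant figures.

310 K

COP_R = T_C/(T_H − T_C) gives T_H − T_C = T_C/COP.
With T_C = 296.00 K, T_H = 296.00 × (1 + 1/31.2) = 305.49 K.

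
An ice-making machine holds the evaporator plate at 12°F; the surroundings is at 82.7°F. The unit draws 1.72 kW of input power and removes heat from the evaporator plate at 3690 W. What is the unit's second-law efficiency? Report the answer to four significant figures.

0.3216

Converting, Q̇_C = 3690 W = 3.690 kW, so COP_actual = Q̇_C/Ẇ = 3.690/1.720 = 2.145.
In absolute terms T_C = 262.04 K and T_H = 301.32 K, so ΔT = 39.28 K.
COP_Carnot = T_C/ΔT = 262.04/39.28 = 6.671.
η_II = COP_actual/COP_Carnot = 2.145/6.671 = 0.3216.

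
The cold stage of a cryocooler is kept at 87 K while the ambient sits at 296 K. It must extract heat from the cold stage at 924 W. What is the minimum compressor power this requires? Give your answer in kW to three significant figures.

2.22 kW

The reservoir spacing is ΔT = 296 − 87 = 209.0 K.
COP_Carnot = T_C/ΔT = 87.00/209.0 = 0.4163.
Ẇ_min = Q̇/COP_Carnot = 924.0/0.4163 = 2220 W = 2.220 kW.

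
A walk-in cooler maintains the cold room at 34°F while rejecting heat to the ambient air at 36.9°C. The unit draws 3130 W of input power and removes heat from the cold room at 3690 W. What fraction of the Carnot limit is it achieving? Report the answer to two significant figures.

0.15

COP_actual = Q̇_C/Ẇ = 3690/3130 = 1.179.
In absolute terms T_C = 274.26 K and T_H = 310.05 K, so ΔT = 35.79 K.
COP_Carnot = T_C/ΔT = 274.26/35.79 = 7.663.
η_II = COP_actual/COP_Carnot = 1.179/7.663 = 0.1538.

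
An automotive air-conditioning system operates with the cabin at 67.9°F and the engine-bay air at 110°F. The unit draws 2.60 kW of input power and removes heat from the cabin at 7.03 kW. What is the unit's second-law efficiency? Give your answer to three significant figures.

0.216

COP_actual = Q̇_C/Ẇ = 7.030/2.600 = 2.704.
In absolute terms T_C = 293.09 K and T_H = 316.48 K, so ΔT = 23.39 K.
COP_Carnot = T_C/ΔT = 293.09/23.39 = 12.53.
η_II = COP_actual/COP_Carnot = 2.704/12.53 = 0.2158.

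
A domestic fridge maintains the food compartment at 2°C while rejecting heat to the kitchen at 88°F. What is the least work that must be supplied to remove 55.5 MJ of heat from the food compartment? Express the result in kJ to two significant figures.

5900 kJ

In absolute terms T_C = 275.15 K and T_H = 304.26 K, so ΔT = 29.11 K.
The reversible limit is COP_R = T_C/ΔT = 9.452, so W_min = Q_C/COP = Q_C·ΔT/T_C.
W_min = 55.50 × 29.11/275.15 = 5.872 MJ = 5872 kJ.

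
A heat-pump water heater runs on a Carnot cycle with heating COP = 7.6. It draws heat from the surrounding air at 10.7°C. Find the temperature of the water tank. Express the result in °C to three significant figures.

53.7 °C

COP_HP = T_H/(T_H − T_C) rearranges to T_H = COP·T_C/(COP − 1).
With T_C = 283.85 K, T_H = 7.6 × 283.85/6.600 = 326.86 K.
Converting, 326.86 K = 53.71°C.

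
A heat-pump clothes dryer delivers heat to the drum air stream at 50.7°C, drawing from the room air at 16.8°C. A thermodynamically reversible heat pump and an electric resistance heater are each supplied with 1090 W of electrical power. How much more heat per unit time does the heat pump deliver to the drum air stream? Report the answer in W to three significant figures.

9320 W

In absolute terms T_C = 289.95 K and T_H = 323.85 K, so ΔT = 33.90 K.
COP_Carnot = T_H/ΔT = 323.85/33.90 = 9.553.
The heat pump delivers Q̇_H = COP × Ẇ = 10410 W; the resistance heater delivers Ẇ = 1090 W.
Extra = (COP − 1)·Ẇ = 9323 W.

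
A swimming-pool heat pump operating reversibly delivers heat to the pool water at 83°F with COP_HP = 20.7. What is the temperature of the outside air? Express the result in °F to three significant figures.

COP_HP = T_H/(T_H − T_C) gives T_H − T_C = T_H/COP.
With T_H = 301.48 K, T_C = 301.48 × (1 − 1/20.7) = 286.92 K.
Converting, 286.92 K = 56.78°F.

56.8 °F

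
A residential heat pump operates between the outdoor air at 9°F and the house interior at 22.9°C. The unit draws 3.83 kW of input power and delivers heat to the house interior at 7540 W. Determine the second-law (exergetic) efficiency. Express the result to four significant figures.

Converting, Q̇_H = 7540 W = 7.540 kW, so COP_actual = Q̇_H/Ẇ = 7.540/3.830 = 1.969.
In absolute terms T_C = 260.37 K and T_H = 296.05 K, so ΔT = 35.68 K.
COP_Carnot = T_H/ΔT = 296.05/35.68 = 8.298.
η_II = COP_actual/COP_Carnot = 1.969/8.298 = 0.2372.

0.2372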